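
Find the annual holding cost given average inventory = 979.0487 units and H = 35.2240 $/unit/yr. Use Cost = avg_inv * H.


Cost = 979.0487 * 35.2240 = 34486.0114

34486.0114 $/yr


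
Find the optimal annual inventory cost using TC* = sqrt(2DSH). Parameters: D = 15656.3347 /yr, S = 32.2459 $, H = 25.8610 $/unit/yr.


2*D*S*H = 26111986.3377
TC* = sqrt(26111986.3377) = 5109.9889

5109.9889 $/yr


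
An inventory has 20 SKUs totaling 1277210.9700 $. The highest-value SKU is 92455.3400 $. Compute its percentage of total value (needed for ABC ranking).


Top item = 92455.3400
Total = 1277210.9700
Percentage = 92455.3400 / 1277210.9700 * 100 = 7.2388

7.2388%


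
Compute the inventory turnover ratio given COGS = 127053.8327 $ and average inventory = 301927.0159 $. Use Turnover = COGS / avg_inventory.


Turnover = 127053.8327 / 301927.0159 = 0.4208

0.4208


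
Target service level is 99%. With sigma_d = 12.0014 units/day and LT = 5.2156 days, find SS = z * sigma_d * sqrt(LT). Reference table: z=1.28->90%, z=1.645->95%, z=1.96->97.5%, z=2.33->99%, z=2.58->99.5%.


From the table, SL = 99% corresponds to z = 2.33
sqrt(LT) = sqrt(5.2156) = 2.2838
SS = 2.33 * 12.0014 * 2.2838 = 63.8616

63.8616 units


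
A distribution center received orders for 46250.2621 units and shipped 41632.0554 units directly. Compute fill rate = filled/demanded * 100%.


FR = 41632.0554 / 46250.2621 * 100 = 90.0147

90.0147%


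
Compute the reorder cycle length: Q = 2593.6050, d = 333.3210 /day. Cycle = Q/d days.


Cycle = 2593.6050 / 333.3210 = 7.7811

7.7811 days


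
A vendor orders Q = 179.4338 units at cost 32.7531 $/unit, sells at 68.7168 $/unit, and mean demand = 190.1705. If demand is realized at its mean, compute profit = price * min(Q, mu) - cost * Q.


Sales at mu = min(179.4338, 190.1705) = 179.4338
Revenue = 68.7168 * 179.4338 = 12330.1165
Total cost = 32.7531 * 179.4338 = 5877.0132
Profit = 12330.1165 - 5877.0132 = 6453.1034

6453.1034 $


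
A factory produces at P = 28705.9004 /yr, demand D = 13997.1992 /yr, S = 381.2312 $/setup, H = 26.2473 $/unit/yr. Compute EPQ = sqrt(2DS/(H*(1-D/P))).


1 - D/P = 1 - 0.4876 = 0.5124
H*(1-D/P) = 13.4489
2DS = 10672338.0953
EPQ = sqrt(793545.4174) = 890.8117

890.8117 units


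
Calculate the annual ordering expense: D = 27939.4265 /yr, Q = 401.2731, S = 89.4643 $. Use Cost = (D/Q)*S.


Number of orders = D/Q = 69.6270
Cost = 69.6270 * 89.4643 = 6229.1273

6229.1273 $/yr


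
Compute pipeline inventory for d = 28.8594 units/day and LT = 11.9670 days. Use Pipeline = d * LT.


Pipeline = 28.8594 * 11.9670 = 345.3604

345.3604 units


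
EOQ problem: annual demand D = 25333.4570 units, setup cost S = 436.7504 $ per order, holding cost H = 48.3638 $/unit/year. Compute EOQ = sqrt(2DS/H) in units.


2*D*S = 2 * 25333.4570 * 436.7504 = 22128794.9563
2*D*S/H = 457548.7236
EOQ = sqrt(457548.7236) = 676.4235

676.4235 units


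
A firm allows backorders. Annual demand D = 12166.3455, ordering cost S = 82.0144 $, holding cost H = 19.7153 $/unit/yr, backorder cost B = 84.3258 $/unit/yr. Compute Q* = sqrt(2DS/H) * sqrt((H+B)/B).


sqrt(2DS/H) = 318.1548
sqrt((H+B)/B) = 1.1108
Q* = 318.1548 * 1.1108 = 353.3952

353.3952 units


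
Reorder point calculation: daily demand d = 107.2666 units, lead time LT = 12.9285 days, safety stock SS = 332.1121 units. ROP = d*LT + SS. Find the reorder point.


d*LT = 107.2666 * 12.9285 = 1386.7962
ROP = 1386.7962 + 332.1121 = 1718.9083

1718.9083 units


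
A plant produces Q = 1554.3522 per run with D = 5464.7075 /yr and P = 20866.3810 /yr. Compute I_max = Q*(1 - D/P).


D/P = 0.2619
1 - D/P = 0.7381
I_max = 1554.3522 * 0.7381 = 1147.2821

1147.2821 units


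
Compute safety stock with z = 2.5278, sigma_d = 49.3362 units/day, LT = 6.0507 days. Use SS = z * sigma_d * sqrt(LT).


sqrt(LT) = sqrt(6.0507) = 2.4598
SS = 2.5278 * 49.3362 * 2.4598 = 306.7688

306.7688 units


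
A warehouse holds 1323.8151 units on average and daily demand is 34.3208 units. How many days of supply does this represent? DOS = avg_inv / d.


DOS = 1323.8151 / 34.3208 = 38.5718

38.5718 days


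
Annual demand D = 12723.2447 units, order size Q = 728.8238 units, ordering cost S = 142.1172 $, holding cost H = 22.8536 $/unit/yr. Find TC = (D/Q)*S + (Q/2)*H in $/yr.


Ordering cost = D*S/Q = 2480.9726
Holding cost = Q*H/2 = 8328.1238
TC = 2480.9726 + 8328.1238 = 10809.0964

10809.0964 $/yr


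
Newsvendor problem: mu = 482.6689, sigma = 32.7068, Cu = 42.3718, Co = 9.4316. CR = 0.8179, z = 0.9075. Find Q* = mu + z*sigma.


CR = Cu/(Cu+Co) = 42.3718/(42.3718+9.4316) = 0.8179
z = 0.9075
Q* = 482.6689 + 0.9075 * 32.7068 = 512.3503

512.3503 units


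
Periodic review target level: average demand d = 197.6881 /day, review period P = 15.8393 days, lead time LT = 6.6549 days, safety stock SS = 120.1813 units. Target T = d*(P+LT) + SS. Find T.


P + LT = 22.4942
d*(P+LT) = 197.6881 * 22.4942 = 4446.8357
T = 4446.8357 + 120.1813 = 4567.0170

4567.0170 units


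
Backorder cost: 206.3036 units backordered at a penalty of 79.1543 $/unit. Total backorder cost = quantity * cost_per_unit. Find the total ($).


Total = 206.3036 * 79.1543 = 16329.8170

16329.8170 $


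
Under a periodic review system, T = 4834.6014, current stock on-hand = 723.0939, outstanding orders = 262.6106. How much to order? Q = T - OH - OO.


Inventory position = OH + OO = 723.0939 + 262.6106 = 985.7045
Q = 4834.6014 - 985.7045 = 3848.8969

3848.8969 units


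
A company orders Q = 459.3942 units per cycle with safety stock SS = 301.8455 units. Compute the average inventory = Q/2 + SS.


Q/2 = 229.6971
Avg = 229.6971 + 301.8455 = 531.5426

531.5426 units


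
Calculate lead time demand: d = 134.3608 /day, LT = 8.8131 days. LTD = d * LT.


LTD = 134.3608 * 8.8131 = 1184.1352

1184.1352 units


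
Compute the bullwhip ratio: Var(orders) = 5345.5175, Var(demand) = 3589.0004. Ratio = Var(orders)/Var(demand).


BW = 5345.5175 / 3589.0004 = 1.4894

1.4894


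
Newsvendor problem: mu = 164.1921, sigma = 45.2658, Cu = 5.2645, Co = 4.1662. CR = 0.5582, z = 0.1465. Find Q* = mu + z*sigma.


CR = Cu/(Cu+Co) = 5.2645/(5.2645+4.1662) = 0.5582
z = 0.1465
Q* = 164.1921 + 0.1465 * 45.2658 = 170.8235

170.8235 units


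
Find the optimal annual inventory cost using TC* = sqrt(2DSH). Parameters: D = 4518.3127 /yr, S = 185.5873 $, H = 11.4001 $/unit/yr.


2*D*S*H = 19118912.8720
TC* = sqrt(19118912.8720) = 4372.5179

4372.5179 $/yr


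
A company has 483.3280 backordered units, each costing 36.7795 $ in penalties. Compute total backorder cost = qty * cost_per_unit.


Total = 483.3280 * 36.7795 = 17776.5622

17776.5622 $


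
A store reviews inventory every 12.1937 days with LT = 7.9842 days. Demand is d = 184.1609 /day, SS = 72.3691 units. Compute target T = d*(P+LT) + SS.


P + LT = 20.1779
d*(P+LT) = 184.1609 * 20.1779 = 3715.9802
T = 3715.9802 + 72.3691 = 3788.3493

3788.3493 units


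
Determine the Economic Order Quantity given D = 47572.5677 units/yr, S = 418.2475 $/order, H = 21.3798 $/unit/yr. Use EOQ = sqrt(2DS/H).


2*D*S = 2 * 47572.5677 * 418.2475 = 39794215.0182
2*D*S/H = 1861299.6856
EOQ = sqrt(1861299.6856) = 1364.2946

1364.2946 units


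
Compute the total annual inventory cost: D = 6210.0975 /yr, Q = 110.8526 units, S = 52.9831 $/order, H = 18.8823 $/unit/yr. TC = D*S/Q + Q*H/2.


Ordering cost = D*S/Q = 2968.1777
Holding cost = Q*H/2 = 1046.5760
TC = 2968.1777 + 1046.5760 = 4014.7537

4014.7537 $/yr


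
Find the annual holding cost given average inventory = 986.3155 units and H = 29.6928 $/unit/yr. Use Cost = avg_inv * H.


Cost = 986.3155 * 29.6928 = 29286.4689

29286.4689 $/yr


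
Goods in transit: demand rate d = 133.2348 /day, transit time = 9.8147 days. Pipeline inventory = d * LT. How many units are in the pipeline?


Pipeline = 133.2348 * 9.8147 = 1307.6596

1307.6596 units


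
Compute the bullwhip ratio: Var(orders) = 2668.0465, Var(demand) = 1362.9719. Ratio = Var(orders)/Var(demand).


BW = 2668.0465 / 1362.9719 = 1.9575

1.9575


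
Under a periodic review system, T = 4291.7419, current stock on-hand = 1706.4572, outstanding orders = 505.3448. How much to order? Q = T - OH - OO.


Inventory position = OH + OO = 1706.4572 + 505.3448 = 2211.8020
Q = 4291.7419 - 2211.8020 = 2079.9399

2079.9399 units


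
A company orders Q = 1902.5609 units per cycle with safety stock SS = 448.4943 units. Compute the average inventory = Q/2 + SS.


Q/2 = 951.2804
Avg = 951.2804 + 448.4943 = 1399.7748

1399.7748 units


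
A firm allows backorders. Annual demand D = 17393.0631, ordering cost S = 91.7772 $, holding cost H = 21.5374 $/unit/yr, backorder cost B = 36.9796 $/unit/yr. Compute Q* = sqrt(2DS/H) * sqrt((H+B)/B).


sqrt(2DS/H) = 385.0116
sqrt((H+B)/B) = 1.2579
Q* = 385.0116 * 1.2579 = 484.3215

484.3215 units


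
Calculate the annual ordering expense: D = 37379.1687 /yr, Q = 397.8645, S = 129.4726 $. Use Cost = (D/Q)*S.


Number of orders = D/Q = 93.9495
Cost = 93.9495 * 129.4726 = 12163.8853

12163.8853 $/yr


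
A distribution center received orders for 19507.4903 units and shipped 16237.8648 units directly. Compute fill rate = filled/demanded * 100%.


FR = 16237.8648 / 19507.4903 * 100 = 83.2391

83.2391%


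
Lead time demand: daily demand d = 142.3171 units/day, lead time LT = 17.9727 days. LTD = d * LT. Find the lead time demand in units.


LTD = 142.3171 * 17.9727 = 2557.8225

2557.8225 units


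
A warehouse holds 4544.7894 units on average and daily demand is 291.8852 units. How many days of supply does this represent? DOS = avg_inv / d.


DOS = 4544.7894 / 291.8852 = 15.5705

15.5705 days


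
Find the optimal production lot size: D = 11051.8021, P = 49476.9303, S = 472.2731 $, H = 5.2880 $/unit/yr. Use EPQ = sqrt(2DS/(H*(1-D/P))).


1 - D/P = 1 - 0.2234 = 0.7766
H*(1-D/P) = 4.1068
2DS = 10438937.6767
EPQ = sqrt(2541863.8222) = 1594.3224

1594.3224 units


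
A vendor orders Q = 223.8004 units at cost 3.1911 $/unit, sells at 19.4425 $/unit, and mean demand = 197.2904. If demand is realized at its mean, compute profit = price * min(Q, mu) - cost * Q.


Sales at mu = min(223.8004, 197.2904) = 197.2904
Revenue = 19.4425 * 197.2904 = 3835.8186
Total cost = 3.1911 * 223.8004 = 714.1695
Profit = 3835.8186 - 714.1695 = 3121.6491

3121.6491 $


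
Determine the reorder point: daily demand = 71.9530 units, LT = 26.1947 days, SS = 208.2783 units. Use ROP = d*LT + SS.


d*LT = 71.9530 * 26.1947 = 1884.7872
ROP = 1884.7872 + 208.2783 = 2093.0655

2093.0655 units


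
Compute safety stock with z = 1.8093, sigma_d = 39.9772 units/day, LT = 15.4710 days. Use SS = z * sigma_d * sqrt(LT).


sqrt(LT) = sqrt(15.4710) = 3.9333
SS = 1.8093 * 39.9772 * 3.9333 = 284.4999

284.4999 units


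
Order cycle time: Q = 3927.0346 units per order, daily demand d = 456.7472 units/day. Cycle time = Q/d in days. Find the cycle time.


Cycle = 3927.0346 / 456.7472 = 8.5978

8.5978 days


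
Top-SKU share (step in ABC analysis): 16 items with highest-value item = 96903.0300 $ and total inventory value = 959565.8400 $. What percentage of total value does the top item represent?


Top item = 96903.0300
Total = 959565.8400
Percentage = 96903.0300 / 959565.8400 * 100 = 10.0986

10.0986%


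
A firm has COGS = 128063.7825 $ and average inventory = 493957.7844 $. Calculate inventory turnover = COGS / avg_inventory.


Turnover = 128063.7825 / 493957.7844 = 0.2593

0.2593


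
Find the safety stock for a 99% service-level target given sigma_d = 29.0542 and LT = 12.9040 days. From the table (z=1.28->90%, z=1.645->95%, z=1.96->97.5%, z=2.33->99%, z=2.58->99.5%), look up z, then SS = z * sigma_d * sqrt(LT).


From the table, SL = 99% corresponds to z = 2.33
sqrt(LT) = sqrt(12.9040) = 3.5922
SS = 2.33 * 29.0542 * 3.5922 = 243.1795

243.1795 units


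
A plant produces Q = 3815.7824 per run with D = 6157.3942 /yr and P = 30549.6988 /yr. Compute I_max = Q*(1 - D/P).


D/P = 0.2016
1 - D/P = 0.7984
I_max = 3815.7824 * 0.7984 = 3046.6987

3046.6987 units


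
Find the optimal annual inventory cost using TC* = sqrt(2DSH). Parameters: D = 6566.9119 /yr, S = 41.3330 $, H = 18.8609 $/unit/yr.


2*D*S*H = 10238834.5702
TC* = sqrt(10238834.5702) = 3199.8179

3199.8179 $/yr


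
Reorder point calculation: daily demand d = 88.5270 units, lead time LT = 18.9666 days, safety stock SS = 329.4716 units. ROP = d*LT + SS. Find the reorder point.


d*LT = 88.5270 * 18.9666 = 1679.0562
ROP = 1679.0562 + 329.4716 = 2008.5278

2008.5278 units


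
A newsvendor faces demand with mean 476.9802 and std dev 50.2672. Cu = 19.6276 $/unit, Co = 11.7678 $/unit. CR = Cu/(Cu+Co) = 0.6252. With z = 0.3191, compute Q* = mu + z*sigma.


CR = Cu/(Cu+Co) = 19.6276/(19.6276+11.7678) = 0.6252
z = 0.3191
Q* = 476.9802 + 0.3191 * 50.2672 = 493.0205

493.0205 units


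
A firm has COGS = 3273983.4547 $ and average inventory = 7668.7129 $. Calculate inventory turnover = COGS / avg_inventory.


Turnover = 3273983.4547 / 7668.7129 = 426.9274

426.9274


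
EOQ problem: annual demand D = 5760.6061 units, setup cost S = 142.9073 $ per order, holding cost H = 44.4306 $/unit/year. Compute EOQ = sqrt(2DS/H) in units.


2*D*S = 2 * 5760.6061 * 142.9073 = 1646465.3282
2*D*S/H = 37057.0131
EOQ = sqrt(37057.0131) = 192.5020

192.5020 units


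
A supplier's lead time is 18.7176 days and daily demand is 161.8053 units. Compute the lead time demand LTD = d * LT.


LTD = 161.8053 * 18.7176 = 3028.6069

3028.6069 units


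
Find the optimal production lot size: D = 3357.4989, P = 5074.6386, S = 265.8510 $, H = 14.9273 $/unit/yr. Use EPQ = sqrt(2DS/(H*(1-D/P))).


1 - D/P = 1 - 0.6616 = 0.3384
H*(1-D/P) = 5.0511
2DS = 1785188.8801
EPQ = sqrt(353429.1785) = 594.4991

594.4991 units


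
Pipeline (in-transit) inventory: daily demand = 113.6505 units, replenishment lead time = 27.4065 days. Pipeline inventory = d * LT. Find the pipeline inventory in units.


Pipeline = 113.6505 * 27.4065 = 3114.7624

3114.7624 units


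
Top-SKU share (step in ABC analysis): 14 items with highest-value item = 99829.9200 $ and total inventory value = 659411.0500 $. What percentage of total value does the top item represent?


Top item = 99829.9200
Total = 659411.0500
Percentage = 99829.9200 / 659411.0500 * 100 = 15.1393

15.1393%


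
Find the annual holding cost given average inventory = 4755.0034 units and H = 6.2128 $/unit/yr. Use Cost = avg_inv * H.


Cost = 4755.0034 * 6.2128 = 29541.8851

29541.8851 $/yr


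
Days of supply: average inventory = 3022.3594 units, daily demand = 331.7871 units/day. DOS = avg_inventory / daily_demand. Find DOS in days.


DOS = 3022.3594 / 331.7871 = 9.1093

9.1093 days


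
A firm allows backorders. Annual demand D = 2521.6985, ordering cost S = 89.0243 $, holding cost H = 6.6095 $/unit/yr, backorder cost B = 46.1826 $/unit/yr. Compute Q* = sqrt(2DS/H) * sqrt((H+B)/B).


sqrt(2DS/H) = 260.6343
sqrt((H+B)/B) = 1.0692
Q* = 260.6343 * 1.0692 = 278.6614

278.6614 units


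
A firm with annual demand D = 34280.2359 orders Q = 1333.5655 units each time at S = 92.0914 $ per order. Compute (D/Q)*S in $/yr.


Number of orders = D/Q = 25.7057
Cost = 25.7057 * 92.0914 = 2367.2740

2367.2740 $/yr


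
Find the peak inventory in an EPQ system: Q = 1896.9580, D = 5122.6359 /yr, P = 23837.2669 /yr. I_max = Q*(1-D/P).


D/P = 0.2149
1 - D/P = 0.7851
I_max = 1896.9580 * 0.7851 = 1489.3011

1489.3011 units


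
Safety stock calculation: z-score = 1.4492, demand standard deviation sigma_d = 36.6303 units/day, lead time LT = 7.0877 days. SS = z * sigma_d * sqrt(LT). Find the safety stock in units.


sqrt(LT) = sqrt(7.0877) = 2.6623
SS = 1.4492 * 36.6303 * 2.6623 = 141.3258

141.3258 units


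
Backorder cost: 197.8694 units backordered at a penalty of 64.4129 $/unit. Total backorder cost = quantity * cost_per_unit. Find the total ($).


Total = 197.8694 * 64.4129 = 12745.3419

12745.3419 $


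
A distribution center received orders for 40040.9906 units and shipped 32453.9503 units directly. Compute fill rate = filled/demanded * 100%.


FR = 32453.9503 / 40040.9906 * 100 = 81.0518

81.0518%


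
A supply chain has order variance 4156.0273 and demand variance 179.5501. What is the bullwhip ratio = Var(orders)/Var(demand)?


BW = 4156.0273 / 179.5501 = 23.1469

23.1469


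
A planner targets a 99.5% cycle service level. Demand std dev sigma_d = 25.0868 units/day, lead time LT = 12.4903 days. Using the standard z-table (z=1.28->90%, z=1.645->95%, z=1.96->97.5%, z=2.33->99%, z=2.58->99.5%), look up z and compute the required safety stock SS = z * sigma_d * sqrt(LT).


From the table, SL = 99.5% corresponds to z = 2.58
sqrt(LT) = sqrt(12.4903) = 3.5342
SS = 2.58 * 25.0868 * 3.5342 = 228.7449

228.7449 units


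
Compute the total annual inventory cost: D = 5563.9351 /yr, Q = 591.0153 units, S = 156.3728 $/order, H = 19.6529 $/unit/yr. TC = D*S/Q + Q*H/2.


Ordering cost = D*S/Q = 1472.1245
Holding cost = Q*H/2 = 5807.5823
TC = 1472.1245 + 5807.5823 = 7279.7068

7279.7068 $/yr


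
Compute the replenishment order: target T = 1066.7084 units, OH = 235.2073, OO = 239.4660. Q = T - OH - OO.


Inventory position = OH + OO = 235.2073 + 239.4660 = 474.6733
Q = 1066.7084 - 474.6733 = 592.0351

592.0351 units


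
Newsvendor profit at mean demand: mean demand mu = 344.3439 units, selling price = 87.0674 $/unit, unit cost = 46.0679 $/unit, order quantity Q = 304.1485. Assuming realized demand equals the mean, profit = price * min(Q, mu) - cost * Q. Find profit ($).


Sales at mu = min(304.1485, 344.3439) = 304.1485
Revenue = 87.0674 * 304.1485 = 26481.4191
Total cost = 46.0679 * 304.1485 = 14011.4827
Profit = 26481.4191 - 14011.4827 = 12469.9364

12469.9364 $


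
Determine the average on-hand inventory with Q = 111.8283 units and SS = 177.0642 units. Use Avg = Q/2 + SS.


Q/2 = 55.9141
Avg = 55.9141 + 177.0642 = 232.9784

232.9784 units


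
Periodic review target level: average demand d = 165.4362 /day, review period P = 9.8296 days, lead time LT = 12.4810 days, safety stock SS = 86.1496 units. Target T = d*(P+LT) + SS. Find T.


P + LT = 22.3106
d*(P+LT) = 165.4362 * 22.3106 = 3690.9809
T = 3690.9809 + 86.1496 = 3777.1305

3777.1305 units


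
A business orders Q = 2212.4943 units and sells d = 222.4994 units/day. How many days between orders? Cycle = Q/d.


Cycle = 2212.4943 / 222.4994 = 9.9438

9.9438 days


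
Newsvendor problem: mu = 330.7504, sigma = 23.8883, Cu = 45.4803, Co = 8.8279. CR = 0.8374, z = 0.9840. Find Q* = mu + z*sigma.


CR = Cu/(Cu+Co) = 45.4803/(45.4803+8.8279) = 0.8374
z = 0.9840
Q* = 330.7504 + 0.9840 * 23.8883 = 354.2565

354.2565 units


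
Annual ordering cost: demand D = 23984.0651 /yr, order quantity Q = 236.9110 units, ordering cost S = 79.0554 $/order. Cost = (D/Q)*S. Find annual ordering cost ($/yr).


Number of orders = D/Q = 101.2366
Cost = 101.2366 * 79.0554 = 8003.3002

8003.3002 $/yr


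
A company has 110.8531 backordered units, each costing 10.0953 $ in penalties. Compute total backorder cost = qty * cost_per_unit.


Total = 110.8531 * 10.0953 = 1119.0953

1119.0953 $


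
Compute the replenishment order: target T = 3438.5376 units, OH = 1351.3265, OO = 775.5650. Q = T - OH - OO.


Inventory position = OH + OO = 1351.3265 + 775.5650 = 2126.8915
Q = 3438.5376 - 2126.8915 = 1311.6461

1311.6461 units


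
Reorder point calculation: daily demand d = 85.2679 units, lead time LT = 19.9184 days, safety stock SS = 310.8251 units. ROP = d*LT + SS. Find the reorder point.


d*LT = 85.2679 * 19.9184 = 1698.4001
ROP = 1698.4001 + 310.8251 = 2009.2252

2009.2252 units


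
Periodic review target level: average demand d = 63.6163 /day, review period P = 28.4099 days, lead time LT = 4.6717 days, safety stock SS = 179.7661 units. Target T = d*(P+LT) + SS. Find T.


P + LT = 33.0816
d*(P+LT) = 63.6163 * 33.0816 = 2104.5290
T = 2104.5290 + 179.7661 = 2284.2951

2284.2951 units


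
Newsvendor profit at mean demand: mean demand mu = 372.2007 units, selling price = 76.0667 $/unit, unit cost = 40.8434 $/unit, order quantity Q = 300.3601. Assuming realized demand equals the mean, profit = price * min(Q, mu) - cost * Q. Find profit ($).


Sales at mu = min(300.3601, 372.2007) = 300.3601
Revenue = 76.0667 * 300.3601 = 22847.4016
Total cost = 40.8434 * 300.3601 = 12267.7277
Profit = 22847.4016 - 12267.7277 = 10579.6739

10579.6739 $


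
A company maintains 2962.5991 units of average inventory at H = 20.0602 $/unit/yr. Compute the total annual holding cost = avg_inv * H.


Cost = 2962.5991 * 20.0602 = 59430.3305

59430.3305 $/yr


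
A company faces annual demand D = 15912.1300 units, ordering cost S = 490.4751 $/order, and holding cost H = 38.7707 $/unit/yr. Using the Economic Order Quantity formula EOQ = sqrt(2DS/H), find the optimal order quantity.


2*D*S = 2 * 15912.1300 * 490.4751 = 15609007.1059
2*D*S/H = 402598.0213
EOQ = sqrt(402598.0213) = 634.5061

634.5061 units


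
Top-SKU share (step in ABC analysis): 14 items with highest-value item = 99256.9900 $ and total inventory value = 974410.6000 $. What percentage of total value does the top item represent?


Top item = 99256.9900
Total = 974410.6000
Percentage = 99256.9900 / 974410.6000 * 100 = 10.1864

10.1864%


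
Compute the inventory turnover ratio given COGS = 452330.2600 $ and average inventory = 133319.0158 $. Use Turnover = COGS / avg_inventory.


Turnover = 452330.2600 / 133319.0158 = 3.3928

3.3928


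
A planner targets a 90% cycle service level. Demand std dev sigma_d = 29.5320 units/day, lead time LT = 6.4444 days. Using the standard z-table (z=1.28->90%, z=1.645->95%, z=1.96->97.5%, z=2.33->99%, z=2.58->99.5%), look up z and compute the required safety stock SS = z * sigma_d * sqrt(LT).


From the table, SL = 90% corresponds to z = 1.28
sqrt(LT) = sqrt(6.4444) = 2.5386
SS = 1.28 * 29.5320 * 2.5386 = 95.9608

95.9608 units


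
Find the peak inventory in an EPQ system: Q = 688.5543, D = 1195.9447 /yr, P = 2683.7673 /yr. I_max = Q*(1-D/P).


D/P = 0.4456
1 - D/P = 0.5544
I_max = 688.5543 * 0.5544 = 381.7196

381.7196 units


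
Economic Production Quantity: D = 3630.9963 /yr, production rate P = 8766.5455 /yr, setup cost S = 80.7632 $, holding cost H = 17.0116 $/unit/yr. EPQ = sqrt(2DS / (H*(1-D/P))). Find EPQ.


1 - D/P = 1 - 0.4142 = 0.5858
H*(1-D/P) = 9.9656
2DS = 586501.7608
EPQ = sqrt(58852.6137) = 242.5956

242.5956 units


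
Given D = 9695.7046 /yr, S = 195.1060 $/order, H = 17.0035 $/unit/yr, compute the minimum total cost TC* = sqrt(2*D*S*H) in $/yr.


2*D*S*H = 64330706.6484
TC* = sqrt(64330706.6484) = 8020.6425

8020.6425 $/yr


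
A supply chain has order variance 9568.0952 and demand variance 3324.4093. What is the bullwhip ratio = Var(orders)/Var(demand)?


BW = 9568.0952 / 3324.4093 = 2.8781

2.8781


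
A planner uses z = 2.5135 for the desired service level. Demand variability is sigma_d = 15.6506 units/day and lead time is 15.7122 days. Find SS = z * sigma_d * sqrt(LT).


sqrt(LT) = sqrt(15.7122) = 3.9639
SS = 2.5135 * 15.6506 * 3.9639 = 155.9295

155.9295 units


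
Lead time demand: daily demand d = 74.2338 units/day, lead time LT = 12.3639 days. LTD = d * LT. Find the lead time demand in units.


LTD = 74.2338 * 12.3639 = 917.8193

917.8193 units


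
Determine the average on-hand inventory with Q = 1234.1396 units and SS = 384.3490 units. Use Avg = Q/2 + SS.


Q/2 = 617.0698
Avg = 617.0698 + 384.3490 = 1001.4188

1001.4188 units


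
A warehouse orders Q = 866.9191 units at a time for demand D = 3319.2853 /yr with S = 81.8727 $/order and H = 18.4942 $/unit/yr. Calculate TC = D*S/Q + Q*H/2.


Ordering cost = D*S/Q = 313.4766
Holding cost = Q*H/2 = 8016.4876
TC = 313.4766 + 8016.4876 = 8329.9642

8329.9642 $/yr


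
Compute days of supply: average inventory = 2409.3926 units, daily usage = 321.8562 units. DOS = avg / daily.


DOS = 2409.3926 / 321.8562 = 7.4859

7.4859 days


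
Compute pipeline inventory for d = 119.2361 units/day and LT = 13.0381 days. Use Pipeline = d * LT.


Pipeline = 119.2361 * 13.0381 = 1554.6122

1554.6122 units


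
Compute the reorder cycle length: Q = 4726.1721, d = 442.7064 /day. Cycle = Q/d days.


Cycle = 4726.1721 / 442.7064 = 10.6756

10.6756 days


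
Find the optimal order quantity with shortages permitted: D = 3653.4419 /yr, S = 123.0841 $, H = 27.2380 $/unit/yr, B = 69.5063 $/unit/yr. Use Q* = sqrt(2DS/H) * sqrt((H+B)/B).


sqrt(2DS/H) = 181.7103
sqrt((H+B)/B) = 1.1798
Q* = 181.7103 * 1.1798 = 214.3779

214.3779 units


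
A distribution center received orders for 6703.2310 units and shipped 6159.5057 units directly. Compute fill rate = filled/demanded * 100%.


FR = 6159.5057 / 6703.2310 * 100 = 91.8886

91.8886%


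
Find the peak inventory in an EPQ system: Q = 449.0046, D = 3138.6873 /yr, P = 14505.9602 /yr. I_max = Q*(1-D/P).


D/P = 0.2164
1 - D/P = 0.7836
I_max = 449.0046 * 0.7836 = 351.8525

351.8525 units


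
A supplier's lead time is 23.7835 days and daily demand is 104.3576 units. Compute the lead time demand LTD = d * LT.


LTD = 104.3576 * 23.7835 = 2481.9890

2481.9890 units


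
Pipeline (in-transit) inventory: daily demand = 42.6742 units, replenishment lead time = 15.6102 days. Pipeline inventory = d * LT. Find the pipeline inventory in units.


Pipeline = 42.6742 * 15.6102 = 666.1528

666.1528 units


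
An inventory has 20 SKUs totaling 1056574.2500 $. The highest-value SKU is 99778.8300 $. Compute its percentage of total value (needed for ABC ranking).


Top item = 99778.8300
Total = 1056574.2500
Percentage = 99778.8300 / 1056574.2500 * 100 = 9.4436

9.4436%


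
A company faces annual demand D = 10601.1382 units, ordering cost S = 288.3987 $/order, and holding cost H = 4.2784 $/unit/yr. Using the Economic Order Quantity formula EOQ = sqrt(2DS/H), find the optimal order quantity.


2*D*S = 2 * 10601.1382 * 288.3987 = 6114708.9508
2*D*S/H = 1429204.5977
EOQ = sqrt(1429204.5977) = 1195.4935

1195.4935 units


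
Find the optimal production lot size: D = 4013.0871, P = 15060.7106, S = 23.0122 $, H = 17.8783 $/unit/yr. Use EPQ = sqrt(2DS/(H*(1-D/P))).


1 - D/P = 1 - 0.2665 = 0.7335
H*(1-D/P) = 13.1144
2DS = 184699.9259
EPQ = sqrt(14083.7108) = 118.6748

118.6748 units


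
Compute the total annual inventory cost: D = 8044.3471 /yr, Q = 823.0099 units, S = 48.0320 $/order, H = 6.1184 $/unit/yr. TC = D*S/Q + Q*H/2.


Ordering cost = D*S/Q = 469.4793
Holding cost = Q*H/2 = 2517.7519
TC = 469.4793 + 2517.7519 = 2987.2311

2987.2311 $/yr


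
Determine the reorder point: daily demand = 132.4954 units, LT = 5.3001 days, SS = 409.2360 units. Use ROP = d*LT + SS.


d*LT = 132.4954 * 5.3001 = 702.2389
ROP = 702.2389 + 409.2360 = 1111.4749

1111.4749 units


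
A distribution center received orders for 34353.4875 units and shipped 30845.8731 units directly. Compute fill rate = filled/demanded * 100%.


FR = 30845.8731 / 34353.4875 * 100 = 89.7896

89.7896%


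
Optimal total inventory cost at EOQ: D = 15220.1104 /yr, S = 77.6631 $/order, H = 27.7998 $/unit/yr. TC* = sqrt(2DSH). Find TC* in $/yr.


2*D*S*H = 65721004.3376
TC* = sqrt(65721004.3376) = 8106.8492

8106.8492 $/yr


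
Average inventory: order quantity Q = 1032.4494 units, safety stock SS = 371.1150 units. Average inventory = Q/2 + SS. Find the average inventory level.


Q/2 = 516.2247
Avg = 516.2247 + 371.1150 = 887.3397

887.3397 units


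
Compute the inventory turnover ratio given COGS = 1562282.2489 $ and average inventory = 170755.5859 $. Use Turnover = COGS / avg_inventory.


Turnover = 1562282.2489 / 170755.5859 = 9.1492

9.1492


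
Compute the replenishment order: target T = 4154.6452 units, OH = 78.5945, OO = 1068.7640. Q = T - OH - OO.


Inventory position = OH + OO = 78.5945 + 1068.7640 = 1147.3585
Q = 4154.6452 - 1147.3585 = 3007.2867

3007.2867 units


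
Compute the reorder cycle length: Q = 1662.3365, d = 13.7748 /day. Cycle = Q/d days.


Cycle = 1662.3365 / 13.7748 = 120.6795

120.6795 days


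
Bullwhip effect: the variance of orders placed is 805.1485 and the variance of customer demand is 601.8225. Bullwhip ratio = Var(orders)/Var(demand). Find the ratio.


BW = 805.1485 / 601.8225 = 1.3379

1.3379


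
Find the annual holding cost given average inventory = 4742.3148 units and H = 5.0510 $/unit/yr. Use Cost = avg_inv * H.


Cost = 4742.3148 * 5.0510 = 23953.4321

23953.4321 $/yr


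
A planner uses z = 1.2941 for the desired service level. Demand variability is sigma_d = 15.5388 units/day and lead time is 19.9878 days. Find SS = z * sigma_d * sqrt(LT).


sqrt(LT) = sqrt(19.9878) = 4.4708
SS = 1.2941 * 15.5388 * 4.4708 = 89.9017

89.9017 units


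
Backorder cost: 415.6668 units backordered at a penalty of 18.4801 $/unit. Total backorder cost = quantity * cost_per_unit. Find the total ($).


Total = 415.6668 * 18.4801 = 7681.5640

7681.5640 $


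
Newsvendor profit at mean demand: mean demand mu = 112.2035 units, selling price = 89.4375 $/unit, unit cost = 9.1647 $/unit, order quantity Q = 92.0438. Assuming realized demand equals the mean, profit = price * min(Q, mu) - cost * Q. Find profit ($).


Sales at mu = min(92.0438, 112.2035) = 92.0438
Revenue = 89.4375 * 92.0438 = 8232.1674
Total cost = 9.1647 * 92.0438 = 843.5538
Profit = 8232.1674 - 843.5538 = 7388.6135

7388.6135 $


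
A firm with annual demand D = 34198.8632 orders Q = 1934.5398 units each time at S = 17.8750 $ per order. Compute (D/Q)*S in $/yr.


Number of orders = D/Q = 17.6780
Cost = 17.6780 * 17.8750 = 315.9949

315.9949 $/yr


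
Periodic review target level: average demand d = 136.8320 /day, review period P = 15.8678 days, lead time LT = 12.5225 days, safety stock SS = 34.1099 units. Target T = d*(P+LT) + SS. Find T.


P + LT = 28.3903
d*(P+LT) = 136.8320 * 28.3903 = 3884.7015
T = 3884.7015 + 34.1099 = 3918.8114

3918.8114 units


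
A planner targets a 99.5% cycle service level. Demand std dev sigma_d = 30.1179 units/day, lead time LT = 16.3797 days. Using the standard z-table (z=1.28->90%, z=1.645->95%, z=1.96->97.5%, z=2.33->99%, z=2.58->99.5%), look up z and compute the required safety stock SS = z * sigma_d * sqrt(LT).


From the table, SL = 99.5% corresponds to z = 2.58
sqrt(LT) = sqrt(16.3797) = 4.0472
SS = 2.58 * 30.1179 * 4.0472 = 314.4831

314.4831 units


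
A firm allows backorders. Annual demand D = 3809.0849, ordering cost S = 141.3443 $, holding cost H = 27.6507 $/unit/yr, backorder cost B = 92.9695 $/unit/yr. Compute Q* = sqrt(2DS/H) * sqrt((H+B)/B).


sqrt(2DS/H) = 197.3383
sqrt((H+B)/B) = 1.1390
Q* = 197.3383 * 1.1390 = 224.7766

224.7766 units


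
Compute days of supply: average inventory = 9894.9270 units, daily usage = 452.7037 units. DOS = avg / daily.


DOS = 9894.9270 / 452.7037 = 21.8574

21.8574 days


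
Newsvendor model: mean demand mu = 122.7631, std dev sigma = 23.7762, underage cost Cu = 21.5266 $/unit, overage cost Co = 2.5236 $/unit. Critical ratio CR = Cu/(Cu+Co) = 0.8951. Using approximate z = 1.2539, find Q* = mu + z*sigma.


CR = Cu/(Cu+Co) = 21.5266/(21.5266+2.5236) = 0.8951
z = 1.2539
Q* = 122.7631 + 1.2539 * 23.7762 = 152.5761

152.5761 units


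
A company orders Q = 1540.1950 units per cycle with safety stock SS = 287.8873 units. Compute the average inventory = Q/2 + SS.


Q/2 = 770.0975
Avg = 770.0975 + 287.8873 = 1057.9848

1057.9848 units


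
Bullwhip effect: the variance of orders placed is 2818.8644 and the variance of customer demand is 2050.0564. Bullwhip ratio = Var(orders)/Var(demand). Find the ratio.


BW = 2818.8644 / 2050.0564 = 1.3750

1.3750


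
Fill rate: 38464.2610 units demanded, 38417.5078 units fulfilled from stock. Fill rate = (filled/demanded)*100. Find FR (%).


FR = 38417.5078 / 38464.2610 * 100 = 99.8785

99.8785%


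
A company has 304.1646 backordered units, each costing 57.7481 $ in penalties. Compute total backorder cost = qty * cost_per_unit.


Total = 304.1646 * 57.7481 = 17564.9277

17564.9277 $


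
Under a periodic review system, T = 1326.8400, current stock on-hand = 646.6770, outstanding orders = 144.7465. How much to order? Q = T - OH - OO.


Inventory position = OH + OO = 646.6770 + 144.7465 = 791.4235
Q = 1326.8400 - 791.4235 = 535.4165

535.4165 units


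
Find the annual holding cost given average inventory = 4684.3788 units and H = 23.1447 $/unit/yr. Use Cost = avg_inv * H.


Cost = 4684.3788 * 23.1447 = 108418.5420

108418.5420 $/yr


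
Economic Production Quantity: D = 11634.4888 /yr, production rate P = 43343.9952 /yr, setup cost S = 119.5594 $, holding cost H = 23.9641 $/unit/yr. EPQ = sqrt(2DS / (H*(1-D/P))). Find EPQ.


1 - D/P = 1 - 0.2684 = 0.7316
H*(1-D/P) = 17.5316
2DS = 2782025.0005
EPQ = sqrt(158686.2741) = 398.3545

398.3545 units


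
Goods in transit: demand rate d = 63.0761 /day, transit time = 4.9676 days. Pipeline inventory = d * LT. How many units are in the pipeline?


Pipeline = 63.0761 * 4.9676 = 313.3368

313.3368 units


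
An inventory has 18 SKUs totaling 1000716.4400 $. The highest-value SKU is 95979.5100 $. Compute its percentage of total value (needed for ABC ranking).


Top item = 95979.5100
Total = 1000716.4400
Percentage = 95979.5100 / 1000716.4400 * 100 = 9.5911

9.5911%


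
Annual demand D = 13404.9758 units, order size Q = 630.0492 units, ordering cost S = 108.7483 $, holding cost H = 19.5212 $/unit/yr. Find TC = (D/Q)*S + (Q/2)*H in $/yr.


Ordering cost = D*S/Q = 2313.7373
Holding cost = Q*H/2 = 6149.6582
TC = 2313.7373 + 6149.6582 = 8463.3955

8463.3955 $/yr


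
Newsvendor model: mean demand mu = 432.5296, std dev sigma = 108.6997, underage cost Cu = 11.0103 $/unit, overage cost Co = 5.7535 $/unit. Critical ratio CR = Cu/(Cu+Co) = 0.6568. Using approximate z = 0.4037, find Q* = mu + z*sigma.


CR = Cu/(Cu+Co) = 11.0103/(11.0103+5.7535) = 0.6568
z = 0.4037
Q* = 432.5296 + 0.4037 * 108.6997 = 476.4117

476.4117 units


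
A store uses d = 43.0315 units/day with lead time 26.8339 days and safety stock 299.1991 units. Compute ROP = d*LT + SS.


d*LT = 43.0315 * 26.8339 = 1154.7030
ROP = 1154.7030 + 299.1991 = 1453.9021

1453.9021 units


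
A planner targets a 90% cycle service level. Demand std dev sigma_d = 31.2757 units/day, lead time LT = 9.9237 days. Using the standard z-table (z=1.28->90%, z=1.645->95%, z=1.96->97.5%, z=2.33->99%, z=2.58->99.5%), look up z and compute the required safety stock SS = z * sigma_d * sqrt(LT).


From the table, SL = 90% corresponds to z = 1.28
sqrt(LT) = sqrt(9.9237) = 3.1502
SS = 1.28 * 31.2757 * 3.1502 = 126.1112

126.1112 units


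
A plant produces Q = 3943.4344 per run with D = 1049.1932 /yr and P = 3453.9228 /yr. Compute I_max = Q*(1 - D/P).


D/P = 0.3038
1 - D/P = 0.6962
I_max = 3943.4344 * 0.6962 = 2745.5430

2745.5430 units


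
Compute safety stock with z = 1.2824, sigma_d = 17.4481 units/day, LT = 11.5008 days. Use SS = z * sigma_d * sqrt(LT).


sqrt(LT) = sqrt(11.5008) = 3.3913
SS = 1.2824 * 17.4481 * 3.3913 = 75.8815

75.8815 units


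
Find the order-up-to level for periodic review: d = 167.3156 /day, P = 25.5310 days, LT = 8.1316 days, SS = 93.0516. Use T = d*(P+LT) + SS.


P + LT = 33.6626
d*(P+LT) = 167.3156 * 33.6626 = 5632.2781
T = 5632.2781 + 93.0516 = 5725.3297

5725.3297 units


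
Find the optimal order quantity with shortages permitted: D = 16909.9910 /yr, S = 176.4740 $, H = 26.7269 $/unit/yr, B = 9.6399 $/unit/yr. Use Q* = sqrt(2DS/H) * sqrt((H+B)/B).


sqrt(2DS/H) = 472.5554
sqrt((H+B)/B) = 1.9423
Q* = 472.5554 * 1.9423 = 917.8443

917.8443 units


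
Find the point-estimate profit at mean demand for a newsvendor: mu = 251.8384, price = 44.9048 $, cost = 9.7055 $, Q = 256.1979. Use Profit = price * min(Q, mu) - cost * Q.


Sales at mu = min(256.1979, 251.8384) = 251.8384
Revenue = 44.9048 * 251.8384 = 11308.7530
Total cost = 9.7055 * 256.1979 = 2486.5287
Profit = 11308.7530 - 2486.5287 = 8822.2243

8822.2243 $


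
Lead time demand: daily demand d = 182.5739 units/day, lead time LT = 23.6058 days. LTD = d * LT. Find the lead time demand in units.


LTD = 182.5739 * 23.6058 = 4309.8030

4309.8030 units


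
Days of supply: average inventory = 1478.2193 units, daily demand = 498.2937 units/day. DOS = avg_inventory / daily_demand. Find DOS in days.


DOS = 1478.2193 / 498.2937 = 2.9666

2.9666 days


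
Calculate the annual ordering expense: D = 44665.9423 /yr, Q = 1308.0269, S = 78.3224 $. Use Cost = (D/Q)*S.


Number of orders = D/Q = 34.1476
Cost = 34.1476 * 78.3224 = 2674.5198

2674.5198 $/yr


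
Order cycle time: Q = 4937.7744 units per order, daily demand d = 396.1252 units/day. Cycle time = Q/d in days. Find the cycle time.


Cycle = 4937.7744 / 396.1252 = 12.4652

12.4652 days


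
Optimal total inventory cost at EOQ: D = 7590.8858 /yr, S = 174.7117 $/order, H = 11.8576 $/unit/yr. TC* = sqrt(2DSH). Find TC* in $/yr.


2*D*S*H = 31451491.0259
TC* = sqrt(31451491.0259) = 5608.1629

5608.1629 $/yr


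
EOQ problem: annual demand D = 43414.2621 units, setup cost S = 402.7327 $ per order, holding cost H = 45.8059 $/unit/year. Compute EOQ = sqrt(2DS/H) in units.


2*D*S = 2 * 43414.2621 * 402.7327 = 34968685.9881
2*D*S/H = 763410.0845
EOQ = sqrt(763410.0845) = 873.7334

873.7334 units


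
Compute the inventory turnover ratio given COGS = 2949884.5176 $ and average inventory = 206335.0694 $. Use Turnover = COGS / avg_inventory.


Turnover = 2949884.5176 / 206335.0694 = 14.2966

14.2966


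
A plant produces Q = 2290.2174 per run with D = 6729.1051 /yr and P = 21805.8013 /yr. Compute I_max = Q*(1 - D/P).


D/P = 0.3086
1 - D/P = 0.6914
I_max = 2290.2174 * 0.6914 = 1583.4737

1583.4737 units


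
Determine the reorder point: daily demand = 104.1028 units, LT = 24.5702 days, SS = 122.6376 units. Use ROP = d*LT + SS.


d*LT = 104.1028 * 24.5702 = 2557.8266
ROP = 2557.8266 + 122.6376 = 2680.4642

2680.4642 units


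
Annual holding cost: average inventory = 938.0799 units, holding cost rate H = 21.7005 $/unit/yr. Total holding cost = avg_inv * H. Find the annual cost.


Cost = 938.0799 * 21.7005 = 20356.8029

20356.8029 $/yr


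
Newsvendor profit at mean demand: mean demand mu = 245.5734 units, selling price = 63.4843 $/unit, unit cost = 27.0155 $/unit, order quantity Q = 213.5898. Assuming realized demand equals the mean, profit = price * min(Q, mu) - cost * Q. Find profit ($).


Sales at mu = min(213.5898, 245.5734) = 213.5898
Revenue = 63.4843 * 213.5898 = 13559.5989
Total cost = 27.0155 * 213.5898 = 5770.2352
Profit = 13559.5989 - 5770.2352 = 7789.3637

7789.3637 $


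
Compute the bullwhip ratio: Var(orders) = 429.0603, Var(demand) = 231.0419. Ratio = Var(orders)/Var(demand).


BW = 429.0603 / 231.0419 = 1.8571

1.8571


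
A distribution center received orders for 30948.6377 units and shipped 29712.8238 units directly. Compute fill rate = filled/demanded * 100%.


FR = 29712.8238 / 30948.6377 * 100 = 96.0069

96.0069%


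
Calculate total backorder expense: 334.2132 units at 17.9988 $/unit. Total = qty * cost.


Total = 334.2132 * 17.9988 = 6015.4365

6015.4365 $


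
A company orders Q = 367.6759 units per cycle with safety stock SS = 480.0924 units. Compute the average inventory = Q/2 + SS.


Q/2 = 183.8380
Avg = 183.8380 + 480.0924 = 663.9303

663.9303 units


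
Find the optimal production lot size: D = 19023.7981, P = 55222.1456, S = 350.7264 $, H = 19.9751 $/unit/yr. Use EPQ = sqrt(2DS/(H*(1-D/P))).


1 - D/P = 1 - 0.3445 = 0.6555
H*(1-D/P) = 13.0938
2DS = 13344296.4439
EPQ = sqrt(1019133.9068) = 1009.5216

1009.5216 units
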